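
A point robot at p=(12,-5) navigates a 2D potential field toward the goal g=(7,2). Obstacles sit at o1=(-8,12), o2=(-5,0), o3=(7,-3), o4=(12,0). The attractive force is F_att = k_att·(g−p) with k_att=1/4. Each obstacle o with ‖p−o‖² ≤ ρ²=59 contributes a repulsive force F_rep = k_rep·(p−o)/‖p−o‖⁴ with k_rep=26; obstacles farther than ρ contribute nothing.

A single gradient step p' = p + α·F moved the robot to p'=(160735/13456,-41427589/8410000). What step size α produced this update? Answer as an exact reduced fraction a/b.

F_att = 1/4·(g−p) = 1/4·(-5,7) = (-1.2500,1.7500)
o1: d²=689 > ρ²=59 → inactive
o2: d²=314 > ρ²=59 → inactive
o3: d²=29 ≤ ρ²=59; F_rep = 26·(5,-2)/29² = (0.1546,-0.0618)
o4: d²=25 ≤ ρ²=59; F_rep = 26·(0,-5)/25² = (0.0000,-0.2080)
F = F_att + ΣF_rep = (-1.0954,1.4802)
Δp = p'−p = (-0.0548,0.0740); α = Δx/Fx = (-737/13456) / (-3685/3364) = 1/20
check: Δy/Fy = (622411/8410000) / (622411/420500) = 1/20 ✓

α = 1/20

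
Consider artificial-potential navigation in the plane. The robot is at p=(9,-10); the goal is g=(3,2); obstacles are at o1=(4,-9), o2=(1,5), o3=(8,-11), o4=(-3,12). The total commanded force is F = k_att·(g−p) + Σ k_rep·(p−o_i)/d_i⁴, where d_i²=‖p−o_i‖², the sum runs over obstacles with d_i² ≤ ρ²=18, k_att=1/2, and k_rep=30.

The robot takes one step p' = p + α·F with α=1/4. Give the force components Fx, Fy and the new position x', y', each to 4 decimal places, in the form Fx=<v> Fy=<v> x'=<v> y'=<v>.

Fx=4.5000 Fy=13.5000 x'=10.1250 y'=-6.6250

F_att = 1/2·(g−p) = 1/2·(-6,12) = (-3.0000,6.0000)
o1: d²=26 > ρ²=18 → inactive
o2: d²=289 > ρ²=18 → inactive
o3: d²=2 ≤ ρ²=18; F_rep = 30·(1,1)/2² = (7.5000,7.5000)
o4: d²=628 > ρ²=18 → inactive
F = F_att + ΣF_rep = (4.5000,13.5000)
p' = p + 1/4·F = (10.1250,-6.6250)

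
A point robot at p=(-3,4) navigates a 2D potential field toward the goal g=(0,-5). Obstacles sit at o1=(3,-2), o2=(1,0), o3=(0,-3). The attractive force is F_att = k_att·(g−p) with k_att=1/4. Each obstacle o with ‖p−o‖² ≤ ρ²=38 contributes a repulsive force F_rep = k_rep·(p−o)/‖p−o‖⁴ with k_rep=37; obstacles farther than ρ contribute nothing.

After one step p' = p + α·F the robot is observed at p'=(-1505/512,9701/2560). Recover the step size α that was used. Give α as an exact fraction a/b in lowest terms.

α = 1/10

F_att = 1/4·(g−p) = 1/4·(3,-9) = (0.7500,-2.2500)
o1: d²=72 > ρ²=38 → inactive
o2: d²=32 ≤ ρ²=38; F_rep = 37·(-4,4)/32² = (-0.1445,0.1445)
o3: d²=58 > ρ²=38 → inactive
F = F_att + ΣF_rep = (0.6055,-2.1055)
Δp = p'−p = (0.0605,-0.2105); α = Δx/Fx = (31/512) / (155/256) = 1/10
check: Δy/Fy = (-539/2560) / (-539/256) = 1/10 ✓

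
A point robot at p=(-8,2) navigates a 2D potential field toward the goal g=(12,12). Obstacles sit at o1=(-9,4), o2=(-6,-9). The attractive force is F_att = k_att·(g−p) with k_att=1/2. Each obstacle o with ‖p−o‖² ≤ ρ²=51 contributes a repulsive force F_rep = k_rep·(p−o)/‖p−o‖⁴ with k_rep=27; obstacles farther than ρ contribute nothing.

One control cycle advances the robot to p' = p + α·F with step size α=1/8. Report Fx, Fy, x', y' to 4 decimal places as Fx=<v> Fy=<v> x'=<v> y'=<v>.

F_att = 1/2·(g−p) = 1/2·(20,10) = (10.0000,5.0000)
o1: d²=5 ≤ ρ²=51; F_rep = 27·(1,-2)/5² = (1.0800,-2.1600)
o2: d²=125 > ρ²=51 → inactive
F = F_att + ΣF_rep = (11.0800,2.8400)
p' = p + 1/8·F = (-6.6150,2.3550)

Fx=11.0800 Fy=2.8400 x'=-6.6150 y'=2.3550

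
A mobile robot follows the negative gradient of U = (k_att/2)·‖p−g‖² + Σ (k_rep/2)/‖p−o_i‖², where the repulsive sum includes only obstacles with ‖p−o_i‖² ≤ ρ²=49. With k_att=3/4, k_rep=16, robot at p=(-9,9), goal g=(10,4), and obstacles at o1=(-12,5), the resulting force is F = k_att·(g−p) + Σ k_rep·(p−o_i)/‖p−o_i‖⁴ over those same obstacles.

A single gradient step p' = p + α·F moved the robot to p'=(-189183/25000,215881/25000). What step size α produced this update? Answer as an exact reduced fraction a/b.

α = 1/10

F_att = 3/4·(g−p) = 3/4·(19,-5) = (14.2500,-3.7500)
o1: d²=25 ≤ ρ²=49; F_rep = 16·(3,4)/25² = (0.0768,0.1024)
F = F_att + ΣF_rep = (14.3268,-3.6476)
Δp = p'−p = (1.4327,-0.3648); α = Δx/Fx = (35817/25000) / (35817/2500) = 1/10
check: Δy/Fy = (-9119/25000) / (-9119/2500) = 1/10 ✓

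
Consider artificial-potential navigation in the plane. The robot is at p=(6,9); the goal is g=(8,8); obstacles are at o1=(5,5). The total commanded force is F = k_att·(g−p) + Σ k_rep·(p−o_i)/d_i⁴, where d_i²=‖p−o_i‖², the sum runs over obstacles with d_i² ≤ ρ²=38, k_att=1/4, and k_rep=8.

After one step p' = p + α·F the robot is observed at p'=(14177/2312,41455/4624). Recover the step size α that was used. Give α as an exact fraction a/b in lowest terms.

F_att = 1/4·(g−p) = 1/4·(2,-1) = (0.5000,-0.2500)
o1: d²=17 ≤ ρ²=38; F_rep = 8·(1,4)/17² = (0.0277,0.1107)
F = F_att + ΣF_rep = (0.5277,-0.1393)
Δp = p'−p = (0.1319,-0.0348); α = Δx/Fx = (305/2312) / (305/578) = 1/4
check: Δy/Fy = (-161/4624) / (-161/1156) = 1/4 ✓

α = 1/4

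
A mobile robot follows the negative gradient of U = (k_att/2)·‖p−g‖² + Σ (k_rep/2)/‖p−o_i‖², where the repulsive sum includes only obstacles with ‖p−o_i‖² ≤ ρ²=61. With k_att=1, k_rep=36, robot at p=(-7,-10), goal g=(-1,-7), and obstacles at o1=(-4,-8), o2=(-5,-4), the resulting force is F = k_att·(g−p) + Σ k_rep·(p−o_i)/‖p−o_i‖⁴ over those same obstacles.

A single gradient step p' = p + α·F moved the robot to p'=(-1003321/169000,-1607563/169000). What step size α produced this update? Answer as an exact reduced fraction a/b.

α = 1/5

F_att = 1·(g−p) = 1·(6,3) = (6.0000,3.0000)
o1: d²=13 ≤ ρ²=61; F_rep = 36·(-3,-2)/13² = (-0.6391,-0.4260)
o2: d²=40 ≤ ρ²=61; F_rep = 36·(-2,-6)/40² = (-0.0450,-0.1350)
F = F_att + ΣF_rep = (5.3159,2.4390)
Δp = p'−p = (1.0632,0.4878); α = Δx/Fx = (179679/169000) / (179679/33800) = 1/5
check: Δy/Fy = (82437/169000) / (82437/33800) = 1/5 ✓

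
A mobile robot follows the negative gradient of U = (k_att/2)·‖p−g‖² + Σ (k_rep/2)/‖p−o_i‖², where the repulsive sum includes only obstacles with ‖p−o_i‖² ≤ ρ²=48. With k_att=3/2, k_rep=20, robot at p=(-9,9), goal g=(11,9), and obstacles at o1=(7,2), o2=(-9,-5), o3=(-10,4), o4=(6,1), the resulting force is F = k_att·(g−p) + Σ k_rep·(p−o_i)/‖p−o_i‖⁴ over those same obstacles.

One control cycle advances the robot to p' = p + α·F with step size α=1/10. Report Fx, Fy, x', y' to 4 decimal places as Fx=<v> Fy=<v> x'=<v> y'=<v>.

Fx=30.0296 Fy=0.1479 x'=-5.9970 y'=9.0148

F_att = 3/2·(g−p) = 3/2·(20,0) = (30.0000,0.0000)
o1: d²=305 > ρ²=48 → inactive
o2: d²=196 > ρ²=48 → inactive
o3: d²=26 ≤ ρ²=48; F_rep = 20·(1,5)/26² = (0.0296,0.1479)
o4: d²=289 > ρ²=48 → inactive
F = F_att + ΣF_rep = (30.0296,0.1479)
p' = p + 1/10·F = (-5.9970,9.0148)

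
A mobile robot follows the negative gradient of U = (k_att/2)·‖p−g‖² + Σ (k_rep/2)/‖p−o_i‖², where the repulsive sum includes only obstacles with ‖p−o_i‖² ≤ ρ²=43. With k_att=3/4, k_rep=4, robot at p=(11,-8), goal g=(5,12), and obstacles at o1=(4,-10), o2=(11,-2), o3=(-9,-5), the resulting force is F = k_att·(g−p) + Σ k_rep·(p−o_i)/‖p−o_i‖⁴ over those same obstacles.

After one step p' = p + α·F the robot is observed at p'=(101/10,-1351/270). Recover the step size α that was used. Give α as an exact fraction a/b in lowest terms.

α = 1/5

F_att = 3/4·(g−p) = 3/4·(-6,20) = (-4.5000,15.0000)
o1: d²=53 > ρ²=43 → inactive
o2: d²=36 ≤ ρ²=43; F_rep = 4·(0,-6)/36² = (0.0000,-0.0185)
o3: d²=409 > ρ²=43 → inactive
F = F_att + ΣF_rep = (-4.5000,14.9815)
Δp = p'−p = (-0.9000,2.9963); α = Δx/Fx = (-9/10) / (-9/2) = 1/5
check: Δy/Fy = (809/270) / (809/54) = 1/5 ✓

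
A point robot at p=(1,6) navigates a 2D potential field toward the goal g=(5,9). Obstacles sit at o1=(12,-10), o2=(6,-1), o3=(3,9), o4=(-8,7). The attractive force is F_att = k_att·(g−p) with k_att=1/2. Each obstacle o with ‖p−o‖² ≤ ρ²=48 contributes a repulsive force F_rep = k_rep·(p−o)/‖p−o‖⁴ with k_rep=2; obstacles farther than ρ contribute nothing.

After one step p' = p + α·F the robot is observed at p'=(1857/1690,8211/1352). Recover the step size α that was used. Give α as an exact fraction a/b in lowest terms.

F_att = 1/2·(g−p) = 1/2·(4,3) = (2.0000,1.5000)
o1: d²=377 > ρ²=48 → inactive
o2: d²=74 > ρ²=48 → inactive
o3: d²=13 ≤ ρ²=48; F_rep = 2·(-2,-3)/13² = (-0.0237,-0.0355)
o4: d²=82 > ρ²=48 → inactive
F = F_att + ΣF_rep = (1.9763,1.4645)
Δp = p'−p = (0.0988,0.0732); α = Δx/Fx = (167/1690) / (334/169) = 1/20
check: Δy/Fy = (99/1352) / (495/338) = 1/20 ✓

α = 1/20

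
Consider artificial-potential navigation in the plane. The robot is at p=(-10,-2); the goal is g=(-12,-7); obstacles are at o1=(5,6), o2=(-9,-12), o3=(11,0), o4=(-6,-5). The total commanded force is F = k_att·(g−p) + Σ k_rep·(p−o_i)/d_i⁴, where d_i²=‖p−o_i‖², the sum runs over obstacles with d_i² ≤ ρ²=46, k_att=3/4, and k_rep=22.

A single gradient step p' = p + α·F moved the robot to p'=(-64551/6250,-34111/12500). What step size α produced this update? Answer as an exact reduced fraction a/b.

α = 1/5

F_att = 3/4·(g−p) = 3/4·(-2,-5) = (-1.5000,-3.7500)
o1: d²=289 > ρ²=46 → inactive
o2: d²=101 > ρ²=46 → inactive
o3: d²=445 > ρ²=46 → inactive
o4: d²=25 ≤ ρ²=46; F_rep = 22·(-4,3)/25² = (-0.1408,0.1056)
F = F_att + ΣF_rep = (-1.6408,-3.6444)
Δp = p'−p = (-0.3282,-0.7289); α = Δx/Fx = (-2051/6250) / (-2051/1250) = 1/5
check: Δy/Fy = (-9111/12500) / (-9111/2500) = 1/5 ✓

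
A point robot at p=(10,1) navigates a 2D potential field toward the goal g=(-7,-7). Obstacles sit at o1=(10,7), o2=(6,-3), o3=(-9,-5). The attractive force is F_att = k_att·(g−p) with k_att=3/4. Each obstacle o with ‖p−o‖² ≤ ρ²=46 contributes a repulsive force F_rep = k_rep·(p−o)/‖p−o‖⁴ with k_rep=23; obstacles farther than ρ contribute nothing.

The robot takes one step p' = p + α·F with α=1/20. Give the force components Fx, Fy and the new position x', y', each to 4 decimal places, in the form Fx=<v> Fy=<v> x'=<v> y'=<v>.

F_att = 3/4·(g−p) = 3/4·(-17,-8) = (-12.7500,-6.0000)
o1: d²=36 ≤ ρ²=46; F_rep = 23·(0,-6)/36² = (0.0000,-0.1065)
o2: d²=32 ≤ ρ²=46; F_rep = 23·(4,4)/32² = (0.0898,0.0898)
o3: d²=397 > ρ²=46 → inactive
F = F_att + ΣF_rep = (-12.6602,-6.0166)
p' = p + 1/20·F = (9.3670,0.6992)

Fx=-12.6602 Fy=-6.0166 x'=9.3670 y'=0.6992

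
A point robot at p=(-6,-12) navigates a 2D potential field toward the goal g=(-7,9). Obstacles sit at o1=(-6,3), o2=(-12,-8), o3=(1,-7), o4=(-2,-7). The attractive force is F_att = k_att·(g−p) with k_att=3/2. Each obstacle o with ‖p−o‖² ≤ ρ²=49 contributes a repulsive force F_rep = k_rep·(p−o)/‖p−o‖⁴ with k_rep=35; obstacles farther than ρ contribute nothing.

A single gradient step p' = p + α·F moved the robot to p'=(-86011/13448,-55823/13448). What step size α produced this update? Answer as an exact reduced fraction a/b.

F_att = 3/2·(g−p) = 3/2·(-1,21) = (-1.5000,31.5000)
o1: d²=225 > ρ²=49 → inactive
o2: d²=52 > ρ²=49 → inactive
o3: d²=74 > ρ²=49 → inactive
o4: d²=41 ≤ ρ²=49; F_rep = 35·(-4,-5)/41² = (-0.0833,-0.1041)
F = F_att + ΣF_rep = (-1.5833,31.3959)
Δp = p'−p = (-0.3958,7.8490); α = Δx/Fx = (-5323/13448) / (-5323/3362) = 1/4
check: Δy/Fy = (105553/13448) / (105553/3362) = 1/4 ✓

α = 1/4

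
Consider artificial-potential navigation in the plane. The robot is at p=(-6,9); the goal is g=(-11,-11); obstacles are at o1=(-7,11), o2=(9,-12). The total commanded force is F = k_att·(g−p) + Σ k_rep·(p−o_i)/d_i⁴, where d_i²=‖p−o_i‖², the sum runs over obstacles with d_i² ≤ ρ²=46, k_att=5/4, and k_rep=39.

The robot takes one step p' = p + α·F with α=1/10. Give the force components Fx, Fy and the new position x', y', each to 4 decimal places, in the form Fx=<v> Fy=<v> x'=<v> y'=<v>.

F_att = 5/4·(g−p) = 5/4·(-5,-20) = (-6.2500,-25.0000)
o1: d²=5 ≤ ρ²=46; F_rep = 39·(1,-2)/5² = (1.5600,-3.1200)
o2: d²=666 > ρ²=46 → inactive
F = F_att + ΣF_rep = (-4.6900,-28.1200)
p' = p + 1/10·F = (-6.4690,6.1880)

Fx=-4.6900 Fy=-28.1200 x'=-6.4690 y'=6.1880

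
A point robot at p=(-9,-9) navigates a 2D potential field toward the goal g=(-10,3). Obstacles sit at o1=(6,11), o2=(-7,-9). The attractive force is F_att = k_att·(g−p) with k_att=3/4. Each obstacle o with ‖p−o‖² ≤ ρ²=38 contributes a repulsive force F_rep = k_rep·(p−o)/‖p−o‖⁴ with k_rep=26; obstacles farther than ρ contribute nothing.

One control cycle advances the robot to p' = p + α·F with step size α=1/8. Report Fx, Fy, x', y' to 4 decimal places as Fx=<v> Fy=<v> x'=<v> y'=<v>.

Fx=-4.0000 Fy=9.0000 x'=-9.5000 y'=-7.8750

F_att = 3/4·(g−p) = 3/4·(-1,12) = (-0.7500,9.0000)
o1: d²=625 > ρ²=38 → inactive
o2: d²=4 ≤ ρ²=38; F_rep = 26·(-2,0)/4² = (-3.2500,0.0000)
F = F_att + ΣF_rep = (-4.0000,9.0000)
p' = p + 1/8·F = (-9.5000,-7.8750)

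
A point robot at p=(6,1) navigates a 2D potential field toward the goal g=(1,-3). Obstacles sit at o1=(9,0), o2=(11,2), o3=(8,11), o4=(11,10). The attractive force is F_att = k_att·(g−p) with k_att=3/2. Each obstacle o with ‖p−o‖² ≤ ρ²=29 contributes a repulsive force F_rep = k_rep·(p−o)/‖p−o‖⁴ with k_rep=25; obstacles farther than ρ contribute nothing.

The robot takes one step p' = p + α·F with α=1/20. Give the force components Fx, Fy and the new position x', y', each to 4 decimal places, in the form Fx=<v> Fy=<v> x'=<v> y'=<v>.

Fx=-8.4349 Fy=-5.7870 x'=5.5783 y'=0.7107

F_att = 3/2·(g−p) = 3/2·(-5,-4) = (-7.5000,-6.0000)
o1: d²=10 ≤ ρ²=29; F_rep = 25·(-3,1)/10² = (-0.7500,0.2500)
o2: d²=26 ≤ ρ²=29; F_rep = 25·(-5,-1)/26² = (-0.1849,-0.0370)
o3: d²=104 > ρ²=29 → inactive
o4: d²=106 > ρ²=29 → inactive
F = F_att + ΣF_rep = (-8.4349,-5.7870)
p' = p + 1/20·F = (5.5783,0.7107)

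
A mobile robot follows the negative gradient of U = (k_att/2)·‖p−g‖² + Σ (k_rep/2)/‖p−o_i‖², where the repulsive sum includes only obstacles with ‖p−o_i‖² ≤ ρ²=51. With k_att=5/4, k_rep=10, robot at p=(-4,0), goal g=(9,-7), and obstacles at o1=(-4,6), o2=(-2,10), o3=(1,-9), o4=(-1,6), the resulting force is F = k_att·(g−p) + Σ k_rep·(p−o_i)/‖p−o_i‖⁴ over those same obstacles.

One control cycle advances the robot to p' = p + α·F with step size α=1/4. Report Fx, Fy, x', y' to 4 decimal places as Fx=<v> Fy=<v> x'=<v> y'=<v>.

F_att = 5/4·(g−p) = 5/4·(13,-7) = (16.2500,-8.7500)
o1: d²=36 ≤ ρ²=51; F_rep = 10·(0,-6)/36² = (0.0000,-0.0463)
o2: d²=104 > ρ²=51 → inactive
o3: d²=106 > ρ²=51 → inactive
o4: d²=45 ≤ ρ²=51; F_rep = 10·(-3,-6)/45² = (-0.0148,-0.0296)
F = F_att + ΣF_rep = (16.2352,-8.8259)
p' = p + 1/4·F = (0.0588,-2.2065)

Fx=16.2352 Fy=-8.8259 x'=0.0588 y'=-2.2065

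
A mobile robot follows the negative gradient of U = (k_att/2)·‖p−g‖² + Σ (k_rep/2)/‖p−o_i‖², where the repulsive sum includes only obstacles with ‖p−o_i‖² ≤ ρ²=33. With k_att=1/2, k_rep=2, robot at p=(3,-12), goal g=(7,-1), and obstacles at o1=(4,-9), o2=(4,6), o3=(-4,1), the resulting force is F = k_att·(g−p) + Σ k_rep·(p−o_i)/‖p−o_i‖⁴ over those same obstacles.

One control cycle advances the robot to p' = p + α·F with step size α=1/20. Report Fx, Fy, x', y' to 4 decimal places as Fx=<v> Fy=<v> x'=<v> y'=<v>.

Fx=1.9800 Fy=5.4400 x'=3.0990 y'=-11.7280

F_att = 1/2·(g−p) = 1/2·(4,11) = (2.0000,5.5000)
o1: d²=10 ≤ ρ²=33; F_rep = 2·(-1,-3)/10² = (-0.0200,-0.0600)
o2: d²=325 > ρ²=33 → inactive
o3: d²=218 > ρ²=33 → inactive
F = F_att + ΣF_rep = (1.9800,5.4400)
p' = p + 1/20·F = (3.0990,-11.7280)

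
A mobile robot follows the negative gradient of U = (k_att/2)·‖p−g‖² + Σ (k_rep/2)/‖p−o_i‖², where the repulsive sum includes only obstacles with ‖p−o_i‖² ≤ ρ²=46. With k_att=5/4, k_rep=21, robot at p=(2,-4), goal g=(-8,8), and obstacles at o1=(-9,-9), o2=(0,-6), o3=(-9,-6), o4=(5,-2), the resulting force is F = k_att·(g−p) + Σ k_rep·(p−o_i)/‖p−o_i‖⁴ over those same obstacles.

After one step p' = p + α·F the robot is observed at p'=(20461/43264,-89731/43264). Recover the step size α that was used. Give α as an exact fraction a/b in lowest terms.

α = 1/8

F_att = 5/4·(g−p) = 5/4·(-10,12) = (-12.5000,15.0000)
o1: d²=146 > ρ²=46 → inactive
o2: d²=8 ≤ ρ²=46; F_rep = 21·(2,2)/8² = (0.6562,0.6562)
o3: d²=125 > ρ²=46 → inactive
o4: d²=13 ≤ ρ²=46; F_rep = 21·(-3,-2)/13² = (-0.3728,-0.2485)
F = F_att + ΣF_rep = (-12.2165,15.4077)
Δp = p'−p = (-1.5271,1.9260); α = Δx/Fx = (-66067/43264) / (-66067/5408) = 1/8
check: Δy/Fy = (83325/43264) / (83325/5408) = 1/8 ✓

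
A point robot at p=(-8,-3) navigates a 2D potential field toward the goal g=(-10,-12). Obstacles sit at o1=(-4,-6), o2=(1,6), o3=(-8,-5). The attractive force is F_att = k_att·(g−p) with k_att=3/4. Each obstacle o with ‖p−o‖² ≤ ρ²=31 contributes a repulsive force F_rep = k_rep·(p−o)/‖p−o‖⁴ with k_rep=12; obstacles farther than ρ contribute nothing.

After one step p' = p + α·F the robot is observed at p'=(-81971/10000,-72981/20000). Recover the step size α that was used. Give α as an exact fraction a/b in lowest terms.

F_att = 3/4·(g−p) = 3/4·(-2,-9) = (-1.5000,-6.7500)
o1: d²=25 ≤ ρ²=31; F_rep = 12·(-4,3)/25² = (-0.0768,0.0576)
o2: d²=162 > ρ²=31 → inactive
o3: d²=4 ≤ ρ²=31; F_rep = 12·(0,2)/4² = (0.0000,1.5000)
F = F_att + ΣF_rep = (-1.5768,-5.1924)
Δp = p'−p = (-0.1971,-0.6491); α = Δx/Fx = (-1971/10000) / (-1971/1250) = 1/8
check: Δy/Fy = (-12981/20000) / (-12981/2500) = 1/8 ✓

α = 1/8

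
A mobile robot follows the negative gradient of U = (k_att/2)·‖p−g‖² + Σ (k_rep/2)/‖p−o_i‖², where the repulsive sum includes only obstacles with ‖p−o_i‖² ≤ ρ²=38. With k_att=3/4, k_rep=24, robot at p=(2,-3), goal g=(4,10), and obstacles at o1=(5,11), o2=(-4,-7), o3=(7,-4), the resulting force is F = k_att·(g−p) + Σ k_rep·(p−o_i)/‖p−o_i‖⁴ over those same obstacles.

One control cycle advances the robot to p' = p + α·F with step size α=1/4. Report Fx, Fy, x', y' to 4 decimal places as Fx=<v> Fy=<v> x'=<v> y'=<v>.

Fx=1.3225 Fy=9.7855 x'=2.3306 y'=-0.5536

F_att = 3/4·(g−p) = 3/4·(2,13) = (1.5000,9.7500)
o1: d²=205 > ρ²=38 → inactive
o2: d²=52 > ρ²=38 → inactive
o3: d²=26 ≤ ρ²=38; F_rep = 24·(-5,1)/26² = (-0.1775,0.0355)
F = F_att + ΣF_rep = (1.3225,9.7855)
p' = p + 1/4·F = (2.3306,-0.5536)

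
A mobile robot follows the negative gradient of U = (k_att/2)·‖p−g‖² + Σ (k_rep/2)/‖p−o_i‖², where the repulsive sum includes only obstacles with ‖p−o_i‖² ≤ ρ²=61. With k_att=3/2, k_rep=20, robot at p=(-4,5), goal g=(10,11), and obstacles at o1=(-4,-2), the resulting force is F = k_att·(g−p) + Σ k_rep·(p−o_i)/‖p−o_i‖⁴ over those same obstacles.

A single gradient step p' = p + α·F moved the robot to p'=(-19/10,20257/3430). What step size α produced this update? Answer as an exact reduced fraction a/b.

α = 1/10

F_att = 3/2·(g−p) = 3/2·(14,6) = (21.0000,9.0000)
o1: d²=49 ≤ ρ²=61; F_rep = 20·(0,7)/49² = (0.0000,0.0583)
F = F_att + ΣF_rep = (21.0000,9.0583)
Δp = p'−p = (2.1000,0.9058); α = Δx/Fx = (21/10) / (21) = 1/10
check: Δy/Fy = (3107/3430) / (3107/343) = 1/10 ✓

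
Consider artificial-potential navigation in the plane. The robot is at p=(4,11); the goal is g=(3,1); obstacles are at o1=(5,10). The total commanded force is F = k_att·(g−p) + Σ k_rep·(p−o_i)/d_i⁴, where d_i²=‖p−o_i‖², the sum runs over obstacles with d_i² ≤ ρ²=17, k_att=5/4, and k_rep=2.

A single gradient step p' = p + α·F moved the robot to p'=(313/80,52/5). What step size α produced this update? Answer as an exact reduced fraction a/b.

F_att = 5/4·(g−p) = 5/4·(-1,-10) = (-1.2500,-12.5000)
o1: d²=2 ≤ ρ²=17; F_rep = 2·(-1,1)/2² = (-0.5000,0.5000)
F = F_att + ΣF_rep = (-1.7500,-12.0000)
Δp = p'−p = (-0.0875,-0.6000); α = Δx/Fx = (-7/80) / (-7/4) = 1/20
check: Δy/Fy = (-3/5) / (-12) = 1/20 ✓

α = 1/20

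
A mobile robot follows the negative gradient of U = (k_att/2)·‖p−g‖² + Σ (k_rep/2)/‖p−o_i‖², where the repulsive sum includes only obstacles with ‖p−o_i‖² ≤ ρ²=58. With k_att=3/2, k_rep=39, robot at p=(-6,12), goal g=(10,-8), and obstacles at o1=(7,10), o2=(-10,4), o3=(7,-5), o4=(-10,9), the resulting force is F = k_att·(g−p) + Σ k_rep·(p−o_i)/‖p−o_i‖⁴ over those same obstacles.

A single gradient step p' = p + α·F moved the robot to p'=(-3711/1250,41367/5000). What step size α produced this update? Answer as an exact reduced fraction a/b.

F_att = 3/2·(g−p) = 3/2·(16,-20) = (24.0000,-30.0000)
o1: d²=173 > ρ²=58 → inactive
o2: d²=80 > ρ²=58 → inactive
o3: d²=458 > ρ²=58 → inactive
o4: d²=25 ≤ ρ²=58; F_rep = 39·(4,3)/25² = (0.2496,0.1872)
F = F_att + ΣF_rep = (24.2496,-29.8128)
Δp = p'−p = (3.0312,-3.7266); α = Δx/Fx = (3789/1250) / (15156/625) = 1/8
check: Δy/Fy = (-18633/5000) / (-18633/625) = 1/8 ✓

α = 1/8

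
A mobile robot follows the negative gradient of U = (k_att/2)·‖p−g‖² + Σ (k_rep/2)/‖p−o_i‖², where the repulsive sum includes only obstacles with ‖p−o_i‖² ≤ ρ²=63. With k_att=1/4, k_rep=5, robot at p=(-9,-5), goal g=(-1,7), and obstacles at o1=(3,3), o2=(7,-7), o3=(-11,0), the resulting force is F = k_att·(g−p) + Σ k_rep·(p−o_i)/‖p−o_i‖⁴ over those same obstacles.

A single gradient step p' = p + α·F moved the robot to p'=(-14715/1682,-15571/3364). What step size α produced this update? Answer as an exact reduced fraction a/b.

F_att = 1/4·(g−p) = 1/4·(8,12) = (2.0000,3.0000)
o1: d²=208 > ρ²=63 → inactive
o2: d²=260 > ρ²=63 → inactive
o3: d²=29 ≤ ρ²=63; F_rep = 5·(2,-5)/29² = (0.0119,-0.0297)
F = F_att + ΣF_rep = (2.0119,2.9703)
Δp = p'−p = (0.2515,0.3713); α = Δx/Fx = (423/1682) / (1692/841) = 1/8
check: Δy/Fy = (1249/3364) / (2498/841) = 1/8 ✓

α = 1/8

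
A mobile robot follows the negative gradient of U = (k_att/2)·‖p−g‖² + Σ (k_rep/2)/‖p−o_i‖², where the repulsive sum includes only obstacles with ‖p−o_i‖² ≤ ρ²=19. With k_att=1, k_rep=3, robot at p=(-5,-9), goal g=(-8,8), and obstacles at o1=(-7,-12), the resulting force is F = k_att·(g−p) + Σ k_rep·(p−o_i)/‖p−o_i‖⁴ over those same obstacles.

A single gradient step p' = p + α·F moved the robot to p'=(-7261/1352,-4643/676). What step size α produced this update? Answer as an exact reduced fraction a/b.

α = 1/8

F_att = 1·(g−p) = 1·(-3,17) = (-3.0000,17.0000)
o1: d²=13 ≤ ρ²=19; F_rep = 3·(2,3)/13² = (0.0355,0.0533)
F = F_att + ΣF_rep = (-2.9645,17.0533)
Δp = p'−p = (-0.3706,2.1317); α = Δx/Fx = (-501/1352) / (-501/169) = 1/8
check: Δy/Fy = (1441/676) / (2882/169) = 1/8 ✓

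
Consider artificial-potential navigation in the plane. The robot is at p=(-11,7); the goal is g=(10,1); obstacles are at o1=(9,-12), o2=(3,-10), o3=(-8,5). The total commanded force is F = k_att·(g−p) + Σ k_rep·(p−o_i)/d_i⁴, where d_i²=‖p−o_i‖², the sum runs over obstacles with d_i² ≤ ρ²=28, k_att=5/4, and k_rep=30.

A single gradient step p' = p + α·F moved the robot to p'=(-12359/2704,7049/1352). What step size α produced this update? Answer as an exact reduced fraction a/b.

F_att = 5/4·(g−p) = 5/4·(21,-6) = (26.2500,-7.5000)
o1: d²=761 > ρ²=28 → inactive
o2: d²=485 > ρ²=28 → inactive
o3: d²=13 ≤ ρ²=28; F_rep = 30·(-3,2)/13² = (-0.5325,0.3550)
F = F_att + ΣF_rep = (25.7175,-7.1450)
Δp = p'−p = (6.4294,-1.7862); α = Δx/Fx = (17385/2704) / (17385/676) = 1/4
check: Δy/Fy = (-2415/1352) / (-2415/338) = 1/4 ✓

α = 1/4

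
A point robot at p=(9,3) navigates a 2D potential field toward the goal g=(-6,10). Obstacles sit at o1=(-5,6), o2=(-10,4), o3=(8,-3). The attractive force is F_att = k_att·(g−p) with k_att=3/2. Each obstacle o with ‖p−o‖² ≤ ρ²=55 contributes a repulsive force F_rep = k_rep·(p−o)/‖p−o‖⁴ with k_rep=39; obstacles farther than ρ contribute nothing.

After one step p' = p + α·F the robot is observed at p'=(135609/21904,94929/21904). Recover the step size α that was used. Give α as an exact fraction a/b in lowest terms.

α = 1/8

F_att = 3/2·(g−p) = 3/2·(-15,7) = (-22.5000,10.5000)
o1: d²=205 > ρ²=55 → inactive
o2: d²=362 > ρ²=55 → inactive
o3: d²=37 ≤ ρ²=55; F_rep = 39·(1,6)/37² = (0.0285,0.1709)
F = F_att + ΣF_rep = (-22.4715,10.6709)
Δp = p'−p = (-2.8089,1.3339); α = Δx/Fx = (-61527/21904) / (-61527/2738) = 1/8
check: Δy/Fy = (29217/21904) / (29217/2738) = 1/8 ✓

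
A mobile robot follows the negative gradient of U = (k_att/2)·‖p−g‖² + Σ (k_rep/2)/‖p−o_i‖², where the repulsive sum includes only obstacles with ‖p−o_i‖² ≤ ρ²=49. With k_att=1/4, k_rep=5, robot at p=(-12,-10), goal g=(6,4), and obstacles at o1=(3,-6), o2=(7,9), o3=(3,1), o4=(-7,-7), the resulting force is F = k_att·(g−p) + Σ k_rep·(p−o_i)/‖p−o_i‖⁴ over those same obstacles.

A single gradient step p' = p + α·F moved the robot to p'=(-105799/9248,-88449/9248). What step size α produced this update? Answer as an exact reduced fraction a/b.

F_att = 1/4·(g−p) = 1/4·(18,14) = (4.5000,3.5000)
o1: d²=241 > ρ²=49 → inactive
o2: d²=722 > ρ²=49 → inactive
o3: d²=346 > ρ²=49 → inactive
o4: d²=34 ≤ ρ²=49; F_rep = 5·(-5,-3)/34² = (-0.0216,-0.0130)
F = F_att + ΣF_rep = (4.4784,3.4870)
Δp = p'−p = (0.5598,0.4359); α = Δx/Fx = (5177/9248) / (5177/1156) = 1/8
check: Δy/Fy = (4031/9248) / (4031/1156) = 1/8 ✓

α = 1/8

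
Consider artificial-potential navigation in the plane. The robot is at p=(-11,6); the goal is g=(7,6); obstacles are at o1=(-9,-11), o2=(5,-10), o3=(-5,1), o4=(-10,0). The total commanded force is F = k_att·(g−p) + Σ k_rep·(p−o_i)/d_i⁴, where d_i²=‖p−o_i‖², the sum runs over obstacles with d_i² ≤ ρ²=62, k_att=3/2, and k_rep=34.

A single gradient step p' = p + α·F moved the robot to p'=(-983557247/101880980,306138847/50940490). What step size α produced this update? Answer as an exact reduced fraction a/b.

F_att = 3/2·(g−p) = 3/2·(18,0) = (27.0000,0.0000)
o1: d²=293 > ρ²=62 → inactive
o2: d²=512 > ρ²=62 → inactive
o3: d²=61 ≤ ρ²=62; F_rep = 34·(-6,5)/61² = (-0.0548,0.0457)
o4: d²=37 ≤ ρ²=62; F_rep = 34·(-1,6)/37² = (-0.0248,0.1490)
F = F_att + ΣF_rep = (26.9203,0.1947)
Δp = p'−p = (1.3460,0.0097); α = Δx/Fx = (137133533/101880980) / (137133533/5094049) = 1/20
check: Δy/Fy = (495907/50940490) / (991814/5094049) = 1/20 ✓

α = 1/20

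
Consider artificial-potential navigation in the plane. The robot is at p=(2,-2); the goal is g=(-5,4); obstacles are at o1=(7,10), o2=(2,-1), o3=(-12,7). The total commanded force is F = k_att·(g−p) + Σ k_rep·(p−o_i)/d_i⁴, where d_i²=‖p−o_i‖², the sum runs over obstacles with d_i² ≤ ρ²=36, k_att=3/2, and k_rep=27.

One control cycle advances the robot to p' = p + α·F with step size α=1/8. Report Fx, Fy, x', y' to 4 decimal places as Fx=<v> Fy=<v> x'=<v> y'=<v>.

Fx=-10.5000 Fy=-18.0000 x'=0.6875 y'=-4.2500

F_att = 3/2·(g−p) = 3/2·(-7,6) = (-10.5000,9.0000)
o1: d²=169 > ρ²=36 → inactive
o2: d²=1 ≤ ρ²=36; F_rep = 27·(0,-1)/1² = (0.0000,-27.0000)
o3: d²=277 > ρ²=36 → inactive
F = F_att + ΣF_rep = (-10.5000,-18.0000)
p' = p + 1/8·F = (0.6875,-4.2500)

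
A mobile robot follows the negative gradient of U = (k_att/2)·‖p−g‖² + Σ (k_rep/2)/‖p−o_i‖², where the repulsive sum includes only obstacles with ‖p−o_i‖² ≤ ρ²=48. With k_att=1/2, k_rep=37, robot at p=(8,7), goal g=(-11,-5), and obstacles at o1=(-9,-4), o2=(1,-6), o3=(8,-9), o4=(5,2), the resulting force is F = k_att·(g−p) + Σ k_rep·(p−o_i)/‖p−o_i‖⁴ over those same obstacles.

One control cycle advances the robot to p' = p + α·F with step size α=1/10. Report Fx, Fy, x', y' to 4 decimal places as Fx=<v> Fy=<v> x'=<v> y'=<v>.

F_att = 1/2·(g−p) = 1/2·(-19,-12) = (-9.5000,-6.0000)
o1: d²=410 > ρ²=48 → inactive
o2: d²=218 > ρ²=48 → inactive
o3: d²=256 > ρ²=48 → inactive
o4: d²=34 ≤ ρ²=48; F_rep = 37·(3,5)/34² = (0.0960,0.1600)
F = F_att + ΣF_rep = (-9.4040,-5.8400)
p' = p + 1/10·F = (7.0596,6.4160)

Fx=-9.4040 Fy=-5.8400 x'=7.0596 y'=6.4160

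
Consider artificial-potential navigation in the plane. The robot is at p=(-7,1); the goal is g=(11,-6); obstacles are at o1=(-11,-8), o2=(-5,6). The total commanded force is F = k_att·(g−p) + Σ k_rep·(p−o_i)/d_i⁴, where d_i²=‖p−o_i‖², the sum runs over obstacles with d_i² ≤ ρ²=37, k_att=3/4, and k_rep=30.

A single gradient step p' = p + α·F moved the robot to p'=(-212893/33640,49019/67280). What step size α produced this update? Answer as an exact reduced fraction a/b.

F_att = 3/4·(g−p) = 3/4·(18,-7) = (13.5000,-5.2500)
o1: d²=97 > ρ²=37 → inactive
o2: d²=29 ≤ ρ²=37; F_rep = 30·(-2,-5)/29² = (-0.0713,-0.1784)
F = F_att + ΣF_rep = (13.4287,-5.4284)
Δp = p'−p = (0.6714,-0.2714); α = Δx/Fx = (22587/33640) / (22587/1682) = 1/20
check: Δy/Fy = (-18261/67280) / (-18261/3364) = 1/20 ✓

α = 1/20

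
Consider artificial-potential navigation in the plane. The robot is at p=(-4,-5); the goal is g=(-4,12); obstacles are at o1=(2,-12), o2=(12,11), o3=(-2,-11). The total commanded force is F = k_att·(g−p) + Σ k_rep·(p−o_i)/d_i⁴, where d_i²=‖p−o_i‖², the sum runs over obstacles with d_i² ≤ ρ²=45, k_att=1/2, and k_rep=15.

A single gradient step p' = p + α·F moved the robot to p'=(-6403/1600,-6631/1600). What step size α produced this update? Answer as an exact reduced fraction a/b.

F_att = 1/2·(g−p) = 1/2·(0,17) = (0.0000,8.5000)
o1: d²=85 > ρ²=45 → inactive
o2: d²=512 > ρ²=45 → inactive
o3: d²=40 ≤ ρ²=45; F_rep = 15·(-2,6)/40² = (-0.0187,0.0563)
F = F_att + ΣF_rep = (-0.0187,8.5563)
Δp = p'−p = (-0.0019,0.8556); α = Δx/Fx = (-3/1600) / (-3/160) = 1/10
check: Δy/Fy = (1369/1600) / (1369/160) = 1/10 ✓

α = 1/10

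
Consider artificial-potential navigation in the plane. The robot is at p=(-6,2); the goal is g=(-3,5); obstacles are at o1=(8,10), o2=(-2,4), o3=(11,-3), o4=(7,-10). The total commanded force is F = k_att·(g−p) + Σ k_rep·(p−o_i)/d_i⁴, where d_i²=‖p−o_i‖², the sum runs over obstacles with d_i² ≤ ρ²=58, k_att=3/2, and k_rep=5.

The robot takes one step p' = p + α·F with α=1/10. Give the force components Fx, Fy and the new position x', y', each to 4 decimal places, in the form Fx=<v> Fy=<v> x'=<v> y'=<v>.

Fx=4.4500 Fy=4.4750 x'=-5.5550 y'=2.4475

F_att = 3/2·(g−p) = 3/2·(3,3) = (4.5000,4.5000)
o1: d²=260 > ρ²=58 → inactive
o2: d²=20 ≤ ρ²=58; F_rep = 5·(-4,-2)/20² = (-0.0500,-0.0250)
o3: d²=314 > ρ²=58 → inactive
o4: d²=313 > ρ²=58 → inactive
F = F_att + ΣF_rep = (4.4500,4.4750)
p' = p + 1/10·F = (-5.5550,2.4475)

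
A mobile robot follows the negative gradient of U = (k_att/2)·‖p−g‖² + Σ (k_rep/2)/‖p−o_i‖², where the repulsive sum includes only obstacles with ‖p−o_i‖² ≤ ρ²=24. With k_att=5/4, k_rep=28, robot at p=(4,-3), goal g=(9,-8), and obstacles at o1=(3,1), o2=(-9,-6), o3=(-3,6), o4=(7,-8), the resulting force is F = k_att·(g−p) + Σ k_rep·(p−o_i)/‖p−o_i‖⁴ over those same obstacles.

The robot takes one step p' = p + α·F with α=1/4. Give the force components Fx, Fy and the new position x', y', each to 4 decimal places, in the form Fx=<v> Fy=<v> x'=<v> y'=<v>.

Fx=6.3469 Fy=-6.6375 x'=5.5867 y'=-4.6594

F_att = 5/4·(g−p) = 5/4·(5,-5) = (6.2500,-6.2500)
o1: d²=17 ≤ ρ²=24; F_rep = 28·(1,-4)/17² = (0.0969,-0.3875)
o2: d²=178 > ρ²=24 → inactive
o3: d²=130 > ρ²=24 → inactive
o4: d²=34 > ρ²=24 → inactive
F = F_att + ΣF_rep = (6.3469,-6.6375)
p' = p + 1/4·F = (5.5867,-4.6594)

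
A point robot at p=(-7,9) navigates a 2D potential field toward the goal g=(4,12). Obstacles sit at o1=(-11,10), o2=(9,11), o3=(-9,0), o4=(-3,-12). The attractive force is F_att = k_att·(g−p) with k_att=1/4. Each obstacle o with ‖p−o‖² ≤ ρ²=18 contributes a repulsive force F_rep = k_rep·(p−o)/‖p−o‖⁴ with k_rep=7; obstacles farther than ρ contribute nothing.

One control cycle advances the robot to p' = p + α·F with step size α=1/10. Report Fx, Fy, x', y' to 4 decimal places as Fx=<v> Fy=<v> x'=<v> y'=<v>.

Fx=2.8469 Fy=0.7258 x'=-6.7153 y'=9.0726

F_att = 1/4·(g−p) = 1/4·(11,3) = (2.7500,0.7500)
o1: d²=17 ≤ ρ²=18; F_rep = 7·(4,-1)/17² = (0.0969,-0.0242)
o2: d²=260 > ρ²=18 → inactive
o3: d²=85 > ρ²=18 → inactive
o4: d²=457 > ρ²=18 → inactive
F = F_att + ΣF_rep = (2.8469,0.7258)
p' = p + 1/10·F = (-6.7153,9.0726)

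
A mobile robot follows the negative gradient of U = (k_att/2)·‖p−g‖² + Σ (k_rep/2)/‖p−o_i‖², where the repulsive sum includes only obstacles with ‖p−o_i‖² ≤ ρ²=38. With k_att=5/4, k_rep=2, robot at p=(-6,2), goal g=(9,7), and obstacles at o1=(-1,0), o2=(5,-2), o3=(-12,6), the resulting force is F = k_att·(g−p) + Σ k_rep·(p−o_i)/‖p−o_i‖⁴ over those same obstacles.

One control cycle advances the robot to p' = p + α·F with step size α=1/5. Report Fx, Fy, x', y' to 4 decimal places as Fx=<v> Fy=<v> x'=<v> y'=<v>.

F_att = 5/4·(g−p) = 5/4·(15,5) = (18.7500,6.2500)
o1: d²=29 ≤ ρ²=38; F_rep = 2·(-5,2)/29² = (-0.0119,0.0048)
o2: d²=137 > ρ²=38 → inactive
o3: d²=52 > ρ²=38 → inactive
F = F_att + ΣF_rep = (18.7381,6.2548)
p' = p + 1/5·F = (-2.2524,3.2510)

Fx=18.7381 Fy=6.2548 x'=-2.2524 y'=3.2510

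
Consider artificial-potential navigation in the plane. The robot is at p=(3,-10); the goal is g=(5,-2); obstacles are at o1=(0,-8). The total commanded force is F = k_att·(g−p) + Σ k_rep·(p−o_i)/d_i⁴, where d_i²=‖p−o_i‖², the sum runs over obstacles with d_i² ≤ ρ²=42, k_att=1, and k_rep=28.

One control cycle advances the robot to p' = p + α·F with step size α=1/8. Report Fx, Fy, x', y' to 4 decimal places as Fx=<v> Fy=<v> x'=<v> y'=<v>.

Fx=2.4970 Fy=7.6686 x'=3.3121 y'=-9.0414

F_att = 1·(g−p) = 1·(2,8) = (2.0000,8.0000)
o1: d²=13 ≤ ρ²=42; F_rep = 28·(3,-2)/13² = (0.4970,-0.3314)
F = F_att + ΣF_rep = (2.4970,7.6686)
p' = p + 1/8·F = (3.3121,-9.0414)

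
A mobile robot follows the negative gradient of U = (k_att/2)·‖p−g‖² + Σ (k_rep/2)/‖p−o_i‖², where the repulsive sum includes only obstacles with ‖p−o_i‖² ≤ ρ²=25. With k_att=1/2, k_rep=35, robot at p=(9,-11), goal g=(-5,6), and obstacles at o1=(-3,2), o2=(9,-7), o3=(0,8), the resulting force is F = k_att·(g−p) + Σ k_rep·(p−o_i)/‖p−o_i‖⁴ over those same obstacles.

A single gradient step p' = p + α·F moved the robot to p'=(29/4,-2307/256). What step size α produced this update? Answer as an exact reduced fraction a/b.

F_att = 1/2·(g−p) = 1/2·(-14,17) = (-7.0000,8.5000)
o1: d²=313 > ρ²=25 → inactive
o2: d²=16 ≤ ρ²=25; F_rep = 35·(0,-4)/16² = (0.0000,-0.5469)
o3: d²=442 > ρ²=25 → inactive
F = F_att + ΣF_rep = (-7.0000,7.9531)
Δp = p'−p = (-1.7500,1.9883); α = Δx/Fx = (-7/4) / (-7) = 1/4
check: Δy/Fy = (509/256) / (509/64) = 1/4 ✓

α = 1/4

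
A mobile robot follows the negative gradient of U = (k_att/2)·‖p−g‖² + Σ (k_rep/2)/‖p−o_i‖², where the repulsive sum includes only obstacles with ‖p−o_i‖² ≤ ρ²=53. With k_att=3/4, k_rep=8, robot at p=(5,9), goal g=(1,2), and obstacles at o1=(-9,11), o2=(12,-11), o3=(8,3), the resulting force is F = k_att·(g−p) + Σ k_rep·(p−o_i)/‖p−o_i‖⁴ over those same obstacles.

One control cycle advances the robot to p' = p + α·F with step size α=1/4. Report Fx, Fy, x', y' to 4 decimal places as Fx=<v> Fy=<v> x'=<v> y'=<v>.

F_att = 3/4·(g−p) = 3/4·(-4,-7) = (-3.0000,-5.2500)
o1: d²=200 > ρ²=53 → inactive
o2: d²=449 > ρ²=53 → inactive
o3: d²=45 ≤ ρ²=53; F_rep = 8·(-3,6)/45² = (-0.0119,0.0237)
F = F_att + ΣF_rep = (-3.0119,-5.2263)
p' = p + 1/4·F = (4.2470,7.6934)

Fx=-3.0119 Fy=-5.2263 x'=4.2470 y'=7.6934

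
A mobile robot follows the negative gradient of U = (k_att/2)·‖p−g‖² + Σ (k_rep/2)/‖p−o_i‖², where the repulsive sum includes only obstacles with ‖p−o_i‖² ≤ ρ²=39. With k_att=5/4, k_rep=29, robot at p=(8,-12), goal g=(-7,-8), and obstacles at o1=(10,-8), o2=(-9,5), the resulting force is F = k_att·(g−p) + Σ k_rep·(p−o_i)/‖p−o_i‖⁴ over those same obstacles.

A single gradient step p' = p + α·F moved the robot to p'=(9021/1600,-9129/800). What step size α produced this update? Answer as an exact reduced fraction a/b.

F_att = 5/4·(g−p) = 5/4·(-15,4) = (-18.7500,5.0000)
o1: d²=20 ≤ ρ²=39; F_rep = 29·(-2,-4)/20² = (-0.1450,-0.2900)
o2: d²=578 > ρ²=39 → inactive
F = F_att + ΣF_rep = (-18.8950,4.7100)
Δp = p'−p = (-2.3619,0.5887); α = Δx/Fx = (-3779/1600) / (-3779/200) = 1/8
check: Δy/Fy = (471/800) / (471/100) = 1/8 ✓

α = 1/8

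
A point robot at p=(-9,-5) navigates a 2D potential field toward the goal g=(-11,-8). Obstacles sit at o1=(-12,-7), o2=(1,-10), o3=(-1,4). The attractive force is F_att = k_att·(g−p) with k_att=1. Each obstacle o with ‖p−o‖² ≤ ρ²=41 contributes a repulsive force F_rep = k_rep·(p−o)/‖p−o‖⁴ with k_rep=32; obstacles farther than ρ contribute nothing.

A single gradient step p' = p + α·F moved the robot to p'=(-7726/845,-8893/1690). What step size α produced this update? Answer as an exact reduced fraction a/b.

F_att = 1·(g−p) = 1·(-2,-3) = (-2.0000,-3.0000)
o1: d²=13 ≤ ρ²=41; F_rep = 32·(3,2)/13² = (0.5680,0.3787)
o2: d²=125 > ρ²=41 → inactive
o3: d²=145 > ρ²=41 → inactive
F = F_att + ΣF_rep = (-1.4320,-2.6213)
Δp = p'−p = (-0.1432,-0.2621); α = Δx/Fx = (-121/845) / (-242/169) = 1/10
check: Δy/Fy = (-443/1690) / (-443/169) = 1/10 ✓

α = 1/10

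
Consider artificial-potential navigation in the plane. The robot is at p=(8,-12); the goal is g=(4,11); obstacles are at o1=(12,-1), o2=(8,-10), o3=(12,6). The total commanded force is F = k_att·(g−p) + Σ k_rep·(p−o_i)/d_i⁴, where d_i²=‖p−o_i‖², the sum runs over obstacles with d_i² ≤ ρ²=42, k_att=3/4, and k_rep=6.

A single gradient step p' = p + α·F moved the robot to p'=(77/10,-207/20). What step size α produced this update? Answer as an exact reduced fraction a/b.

F_att = 3/4·(g−p) = 3/4·(-4,23) = (-3.0000,17.2500)
o1: d²=137 > ρ²=42 → inactive
o2: d²=4 ≤ ρ²=42; F_rep = 6·(0,-2)/4² = (0.0000,-0.7500)
o3: d²=340 > ρ²=42 → inactive
F = F_att + ΣF_rep = (-3.0000,16.5000)
Δp = p'−p = (-0.3000,1.6500); α = Δx/Fx = (-3/10) / (-3) = 1/10
check: Δy/Fy = (33/20) / (33/2) = 1/10 ✓

α = 1/10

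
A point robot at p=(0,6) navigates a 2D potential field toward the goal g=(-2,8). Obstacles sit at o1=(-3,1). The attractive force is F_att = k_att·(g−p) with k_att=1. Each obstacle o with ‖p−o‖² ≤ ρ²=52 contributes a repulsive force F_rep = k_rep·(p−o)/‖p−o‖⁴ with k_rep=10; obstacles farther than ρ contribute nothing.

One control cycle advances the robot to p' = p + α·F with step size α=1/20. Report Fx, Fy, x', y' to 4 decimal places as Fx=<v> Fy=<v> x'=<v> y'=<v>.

F_att = 1·(g−p) = 1·(-2,2) = (-2.0000,2.0000)
o1: d²=34 ≤ ρ²=52; F_rep = 10·(3,5)/34² = (0.0260,0.0433)
F = F_att + ΣF_rep = (-1.9740,2.0433)
p' = p + 1/20·F = (-0.0987,6.1022)

Fx=-1.9740 Fy=2.0433 x'=-0.0987 y'=6.1022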